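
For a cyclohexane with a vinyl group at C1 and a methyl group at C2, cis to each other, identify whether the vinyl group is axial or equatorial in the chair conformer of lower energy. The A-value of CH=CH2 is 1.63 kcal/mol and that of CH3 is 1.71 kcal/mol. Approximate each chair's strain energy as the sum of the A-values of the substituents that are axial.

axial

C1 and C2 have opposite parity, so for the cis isomer the two substituents are one axial and one equatorial in each chair.
Chair I (vinyl axial, methyl equatorial): E = 1.63 kcal/mol.
Chair II (vinyl equatorial, methyl axial): E = 1.71 kcal/mol.
Chair I is the more stable (lower-energy) conformer, and in that chair the vinyl group is axial.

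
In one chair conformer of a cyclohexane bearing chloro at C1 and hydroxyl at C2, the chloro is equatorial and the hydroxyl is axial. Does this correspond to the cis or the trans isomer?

C1 and C2 have opposite parity, so their axial bonds point in opposite directions.
With opposite-parity carbons, two substituents on the same face are one axial and one equatorial; opposite faces give both axial or both equatorial.
Here the groups are equatorial/axial → same face → cis.

cis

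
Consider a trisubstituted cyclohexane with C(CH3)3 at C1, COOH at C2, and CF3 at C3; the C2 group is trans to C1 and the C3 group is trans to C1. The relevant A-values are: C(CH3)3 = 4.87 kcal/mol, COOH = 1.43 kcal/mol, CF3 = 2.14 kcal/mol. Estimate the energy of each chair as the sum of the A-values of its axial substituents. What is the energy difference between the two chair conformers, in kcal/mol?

4.16 kcal/mol

Chair I (tert-butyl axial, carboxyl axial, trifluoromethyl equatorial): E = 6.30 kcal/mol.
Chair II (tert-butyl equatorial, carboxyl equatorial, trifluoromethyl axial): E = 2.14 kcal/mol.
ΔE = 6.30 − 2.14 = 4.16 kcal/mol; chair II is more stable.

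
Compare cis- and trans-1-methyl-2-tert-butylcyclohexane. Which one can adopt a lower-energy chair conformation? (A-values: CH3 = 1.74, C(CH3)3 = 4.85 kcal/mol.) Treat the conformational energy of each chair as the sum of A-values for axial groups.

trans

At 1,2 positions (parity opposite): cis → (a,e or e,a); trans → (e,e or a,a).
Best chair for cis: E = 1.74 kcal/mol; best chair for trans: E = 0.00 kcal/mol.
The trans isomer is lower by 1.74 kcal/mol.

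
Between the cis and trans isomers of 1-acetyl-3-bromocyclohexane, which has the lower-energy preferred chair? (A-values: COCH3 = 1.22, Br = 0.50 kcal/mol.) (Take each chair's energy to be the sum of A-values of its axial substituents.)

At 1,3 positions (parity same): cis → (e,e or a,a); trans → (a,e or e,a).
Best chair for cis: E = 0.00 kcal/mol; best chair for trans: E = 0.50 kcal/mol.
The cis isomer is lower by 0.50 kcal/mol.

cis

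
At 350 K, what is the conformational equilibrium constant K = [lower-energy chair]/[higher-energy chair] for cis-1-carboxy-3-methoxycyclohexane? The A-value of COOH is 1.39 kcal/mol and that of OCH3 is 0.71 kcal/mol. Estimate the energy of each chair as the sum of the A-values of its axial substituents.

K ≈ 20.5

C1 and C3 have the same parity, so for the cis isomer the two substituents are e,e in one chair and a,a in the other.
Chair I (carboxyl axial, methoxy axial): E = 2.10 kcal/mol; chair II (carboxyl equatorial, methoxy equatorial): E = 0.00 kcal/mol.
ΔG = 2.10 kcal/mol between the two chairs.
K = exp(ΔG/RT) with R = 1.987×10⁻³ kcal mol⁻¹ K⁻¹ and T = 350 K gives K ≈ 20.5.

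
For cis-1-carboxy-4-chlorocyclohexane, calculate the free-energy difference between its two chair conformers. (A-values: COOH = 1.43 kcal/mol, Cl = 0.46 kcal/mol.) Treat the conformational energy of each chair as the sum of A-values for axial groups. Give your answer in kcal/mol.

C1 and C4 have opposite parity, so for the cis isomer the two substituents are one axial and one equatorial in each chair.
Chair I (carboxyl axial, chloro equatorial): E = 1.43 kcal/mol.
Chair II (carboxyl equatorial, chloro axial): E = 0.46 kcal/mol.
ΔE = 1.43 − 0.46 = 0.97 kcal/mol; chair II is more stable.

0.97 kcal/mol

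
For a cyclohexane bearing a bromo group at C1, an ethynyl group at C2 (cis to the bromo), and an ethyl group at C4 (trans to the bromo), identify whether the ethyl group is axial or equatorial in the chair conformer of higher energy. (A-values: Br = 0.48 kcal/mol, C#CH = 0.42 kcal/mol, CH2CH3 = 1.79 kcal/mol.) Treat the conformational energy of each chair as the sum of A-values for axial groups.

axial

Chair I (bromo axial, ethynyl equatorial, ethyl axial): E = 2.27 kcal/mol.
Chair II (bromo equatorial, ethynyl axial, ethyl equatorial): E = 0.42 kcal/mol.
Chair I is the less stable (higher-energy) conformer, and in that chair the ethyl group is axial.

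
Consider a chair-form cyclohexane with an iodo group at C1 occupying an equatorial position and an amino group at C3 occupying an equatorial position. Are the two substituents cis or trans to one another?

cis

C1 and C3 have the same parity, so their axial bonds point in the same direction.
With same-parity carbons, two substituents on the same face are both axial or both equatorial; opposite faces give one of each.
Here the groups are equatorial/equatorial → same face → cis.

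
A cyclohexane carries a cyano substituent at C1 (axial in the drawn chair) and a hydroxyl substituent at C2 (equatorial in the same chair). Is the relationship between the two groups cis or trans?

C1 and C2 have opposite parity, so their axial bonds point in opposite directions.
With opposite-parity carbons, two substituents on the same face are one axial and one equatorial; opposite faces give both axial or both equatorial.
Here the groups are axial/equatorial → same face → cis.

cis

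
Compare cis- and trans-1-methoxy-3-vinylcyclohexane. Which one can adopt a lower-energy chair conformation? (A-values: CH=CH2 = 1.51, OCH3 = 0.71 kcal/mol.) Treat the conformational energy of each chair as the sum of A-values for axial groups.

cis

At 1,3 positions (parity same): cis → (e,e or a,a); trans → (a,e or e,a).
Best chair for cis: E = 0.00 kcal/mol; best chair for trans: E = 0.71 kcal/mol.
The cis isomer is lower by 0.71 kcal/mol.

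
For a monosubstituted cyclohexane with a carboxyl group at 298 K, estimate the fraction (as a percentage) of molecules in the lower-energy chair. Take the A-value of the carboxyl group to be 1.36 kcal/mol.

90.9%

One chair has the carboxyl group axial (E = 1.36 kcal/mol) and the other has it equatorial (E = 0).
ΔG = 1.36 kcal/mol between the two chairs.
K = exp(ΔG/RT) with R = 1.987×10⁻³ kcal mol⁻¹ K⁻¹ and T = 298 K gives K ≈ 9.94.
Fraction in the lower-energy chair = K/(K+1) = 90.9%.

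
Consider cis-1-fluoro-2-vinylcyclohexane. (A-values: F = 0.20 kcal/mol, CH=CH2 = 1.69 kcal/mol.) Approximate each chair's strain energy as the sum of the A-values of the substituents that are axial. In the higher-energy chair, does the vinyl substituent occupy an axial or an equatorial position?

axial

C1 and C2 have opposite parity, so for the cis isomer the two substituents are one axial and one equatorial in each chair.
Chair I (fluoro axial, vinyl equatorial): E = 0.20 kcal/mol.
Chair II (fluoro equatorial, vinyl axial): E = 1.69 kcal/mol.
Chair II is the less stable (higher-energy) conformer, and in that chair the vinyl group is axial.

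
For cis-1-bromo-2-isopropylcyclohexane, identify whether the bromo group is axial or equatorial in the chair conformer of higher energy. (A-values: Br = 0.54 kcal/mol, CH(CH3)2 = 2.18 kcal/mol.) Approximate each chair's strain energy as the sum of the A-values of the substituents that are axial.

equatorial

C1 and C2 have opposite parity, so for the cis isomer the two substituents are one axial and one equatorial in each chair.
Chair I (bromo axial, isopropyl equatorial): E = 0.54 kcal/mol.
Chair II (bromo equatorial, isopropyl axial): E = 2.18 kcal/mol.
Chair II is the less stable (higher-energy) conformer, and in that chair the bromo group is equatorial.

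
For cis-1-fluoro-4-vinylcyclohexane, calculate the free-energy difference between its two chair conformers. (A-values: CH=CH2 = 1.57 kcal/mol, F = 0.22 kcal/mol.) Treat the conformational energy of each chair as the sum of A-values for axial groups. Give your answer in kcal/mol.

1.35 kcal/mol

C1 and C4 have opposite parity, so for the cis isomer the two substituents are one axial and one equatorial in each chair.
Chair I (vinyl axial, fluoro equatorial): E = 1.57 kcal/mol.
Chair II (vinyl equatorial, fluoro axial): E = 0.22 kcal/mol.
ΔE = 1.57 − 0.22 = 1.35 kcal/mol; chair II is more stable.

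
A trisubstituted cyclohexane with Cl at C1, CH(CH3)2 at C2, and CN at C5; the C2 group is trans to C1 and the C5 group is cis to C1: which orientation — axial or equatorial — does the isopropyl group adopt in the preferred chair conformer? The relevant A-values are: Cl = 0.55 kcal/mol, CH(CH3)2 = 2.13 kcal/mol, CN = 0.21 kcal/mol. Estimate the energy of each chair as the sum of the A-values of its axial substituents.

Chair I (chloro axial, isopropyl axial, cyano axial): E = 2.89 kcal/mol.
Chair II (chloro equatorial, isopropyl equatorial, cyano equatorial): E = 0.00 kcal/mol.
Chair II is the more stable (lower-energy) conformer, and in that chair the isopropyl group is equatorial.

equatorial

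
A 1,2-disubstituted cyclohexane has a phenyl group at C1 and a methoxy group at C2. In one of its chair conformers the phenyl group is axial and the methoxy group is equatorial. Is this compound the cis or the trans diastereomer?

cis

C1 and C2 have opposite parity, so their axial bonds point in opposite directions.
With opposite-parity carbons, two substituents on the same face are one axial and one equatorial; opposite faces give both axial or both equatorial.
Here the groups are axial/equatorial → same face → cis.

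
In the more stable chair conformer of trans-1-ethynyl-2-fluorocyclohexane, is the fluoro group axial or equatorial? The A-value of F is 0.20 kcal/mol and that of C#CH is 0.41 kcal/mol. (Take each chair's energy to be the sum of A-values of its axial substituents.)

C1 and C2 have opposite parity, so for the trans isomer the two substituents are e,e in one chair and a,a in the other.
Chair I (fluoro axial, ethynyl axial): E = 0.61 kcal/mol.
Chair II (fluoro equatorial, ethynyl equatorial): E = 0.00 kcal/mol.
Chair II is the more stable (lower-energy) conformer, and in that chair the fluoro group is equatorial.

equatorial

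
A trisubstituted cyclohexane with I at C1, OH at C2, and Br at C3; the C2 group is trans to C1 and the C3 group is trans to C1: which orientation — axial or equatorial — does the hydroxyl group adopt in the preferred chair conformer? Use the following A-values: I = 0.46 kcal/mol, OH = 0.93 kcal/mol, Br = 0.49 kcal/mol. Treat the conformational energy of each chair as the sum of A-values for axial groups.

equatorial

Chair I (iodo axial, hydroxyl axial, bromo equatorial): E = 1.39 kcal/mol.
Chair II (iodo equatorial, hydroxyl equatorial, bromo axial): E = 0.49 kcal/mol.
Chair II is the more stable (lower-energy) conformer, and in that chair the hydroxyl group is equatorial.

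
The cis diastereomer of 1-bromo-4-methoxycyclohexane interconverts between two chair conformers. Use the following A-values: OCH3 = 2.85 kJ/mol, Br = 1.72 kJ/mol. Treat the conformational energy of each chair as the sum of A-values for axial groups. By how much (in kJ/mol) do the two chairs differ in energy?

C1 and C4 have opposite parity, so for the cis isomer the two substituents are one axial and one equatorial in each chair.
Chair I (methoxy axial, bromo equatorial): E = 2.85 kJ/mol.
Chair II (methoxy equatorial, bromo axial): E = 1.72 kJ/mol.
ΔE = 2.85 − 1.72 = 1.13 kJ/mol; chair II is more stable.

1.13 kJ/mol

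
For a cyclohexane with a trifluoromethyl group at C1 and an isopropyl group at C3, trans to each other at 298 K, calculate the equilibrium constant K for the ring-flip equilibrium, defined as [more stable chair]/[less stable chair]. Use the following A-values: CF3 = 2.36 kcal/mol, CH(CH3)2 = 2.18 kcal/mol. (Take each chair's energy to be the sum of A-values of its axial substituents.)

K ≈ 1.36

C1 and C3 have the same parity, so for the trans isomer the two substituents are one axial and one equatorial in each chair.
Chair I (trifluoromethyl axial, isopropyl equatorial): E = 2.36 kcal/mol; chair II (trifluoromethyl equatorial, isopropyl axial): E = 2.18 kcal/mol.
ΔG = 0.18 kcal/mol between the two chairs.
K = exp(ΔG/RT) with R = 1.987×10⁻³ kcal mol⁻¹ K⁻¹ and T = 298 K gives K ≈ 1.36.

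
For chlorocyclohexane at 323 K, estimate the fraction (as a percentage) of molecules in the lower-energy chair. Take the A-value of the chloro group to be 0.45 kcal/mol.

One chair has the chloro group axial (E = 0.45 kcal/mol) and the other has it equatorial (E = 0).
ΔG = 0.45 kcal/mol between the two chairs.
K = exp(ΔG/RT) with R = 1.987×10⁻³ kcal mol⁻¹ K⁻¹ and T = 323 K gives K ≈ 2.02.
Fraction in the lower-energy chair = K/(K+1) = 66.8%.

66.8%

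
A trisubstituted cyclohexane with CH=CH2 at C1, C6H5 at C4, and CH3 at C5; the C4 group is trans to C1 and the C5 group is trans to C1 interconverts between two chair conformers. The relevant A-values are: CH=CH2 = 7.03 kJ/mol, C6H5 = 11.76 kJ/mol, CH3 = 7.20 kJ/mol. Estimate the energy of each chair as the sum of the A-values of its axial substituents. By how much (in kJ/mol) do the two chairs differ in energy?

11.59 kJ/mol

Chair I (vinyl axial, phenyl axial, methyl equatorial): E = 18.79 kJ/mol.
Chair II (vinyl equatorial, phenyl equatorial, methyl axial): E = 7.20 kJ/mol.
ΔE = 18.79 − 7.20 = 11.59 kJ/mol; chair II is more stable.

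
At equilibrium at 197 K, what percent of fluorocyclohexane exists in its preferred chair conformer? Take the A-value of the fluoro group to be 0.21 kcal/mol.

63.1%

One chair has the fluoro group axial (E = 0.21 kcal/mol) and the other has it equatorial (E = 0).
ΔG = 0.21 kcal/mol between the two chairs.
K = exp(ΔG/RT) with R = 1.987×10⁻³ kcal mol⁻¹ K⁻¹ and T = 197 K gives K ≈ 1.71.
Fraction in the lower-energy chair = K/(K+1) = 63.1%.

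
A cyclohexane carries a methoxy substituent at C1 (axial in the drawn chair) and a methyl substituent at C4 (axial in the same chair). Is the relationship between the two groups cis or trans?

trans

C1 and C4 have opposite parity, so their axial bonds point in opposite directions.
With opposite-parity carbons, two substituents on the same face are one axial and one equatorial; opposite faces give both axial or both equatorial.
Here the groups are axial/axial → opposite face → trans.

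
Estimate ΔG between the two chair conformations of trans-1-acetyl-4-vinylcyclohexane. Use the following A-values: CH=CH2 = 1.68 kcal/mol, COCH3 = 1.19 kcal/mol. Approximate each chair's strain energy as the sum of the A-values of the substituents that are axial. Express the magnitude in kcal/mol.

C1 and C4 have opposite parity, so for the trans isomer the two substituents are e,e in one chair and a,a in the other.
Chair I (vinyl axial, acetyl axial): E = 2.87 kcal/mol.
Chair II (vinyl equatorial, acetyl equatorial): E = 0.00 kcal/mol.
ΔE = 2.87 − 0.00 = 2.87 kcal/mol; chair II is more stable.

2.87 kcal/mol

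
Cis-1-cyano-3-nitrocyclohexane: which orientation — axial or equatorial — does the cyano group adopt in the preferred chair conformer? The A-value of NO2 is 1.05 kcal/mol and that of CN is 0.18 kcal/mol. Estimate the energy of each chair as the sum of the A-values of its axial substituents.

C1 and C3 have the same parity, so for the cis isomer the two substituents are e,e in one chair and a,a in the other.
Chair I (nitro axial, cyano axial): E = 1.23 kcal/mol.
Chair II (nitro equatorial, cyano equatorial): E = 0.00 kcal/mol.
Chair II is the more stable (lower-energy) conformer, and in that chair the cyano group is equatorial.

equatorial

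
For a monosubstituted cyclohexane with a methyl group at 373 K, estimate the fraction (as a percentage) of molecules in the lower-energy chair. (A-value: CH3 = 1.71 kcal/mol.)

90.9%

One chair has the methyl group axial (E = 1.71 kcal/mol) and the other has it equatorial (E = 0).
ΔG = 1.71 kcal/mol between the two chairs.
K = exp(ΔG/RT) with R = 1.987×10⁻³ kcal mol⁻¹ K⁻¹ and T = 373 K gives K ≈ 10.
Fraction in the lower-energy chair = K/(K+1) = 90.9%.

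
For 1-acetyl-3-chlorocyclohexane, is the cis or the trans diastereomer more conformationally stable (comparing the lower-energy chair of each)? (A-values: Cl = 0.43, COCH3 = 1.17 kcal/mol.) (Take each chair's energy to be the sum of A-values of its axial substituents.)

At 1,3 positions (parity same): cis → (e,e or a,a); trans → (a,e or e,a).
Best chair for cis: E = 0.00 kcal/mol; best chair for trans: E = 0.43 kcal/mol.
The cis isomer is lower by 0.43 kcal/mol.

cis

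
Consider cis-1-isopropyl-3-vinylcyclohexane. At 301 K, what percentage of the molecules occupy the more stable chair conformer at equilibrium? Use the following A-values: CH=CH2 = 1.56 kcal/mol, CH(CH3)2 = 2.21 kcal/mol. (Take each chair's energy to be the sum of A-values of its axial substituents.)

99.8%

C1 and C3 have the same parity, so for the cis isomer the two substituents are e,e in one chair and a,a in the other.
Chair I (vinyl axial, isopropyl axial): E = 3.77 kcal/mol; chair II (vinyl equatorial, isopropyl equatorial): E = 0.00 kcal/mol.
ΔG = 3.77 kcal/mol between the two chairs.
K = exp(ΔG/RT) with R = 1.987×10⁻³ kcal mol⁻¹ K⁻¹ and T = 301 K gives K ≈ 546.
Fraction in the lower-energy chair = K/(K+1) = 99.8%.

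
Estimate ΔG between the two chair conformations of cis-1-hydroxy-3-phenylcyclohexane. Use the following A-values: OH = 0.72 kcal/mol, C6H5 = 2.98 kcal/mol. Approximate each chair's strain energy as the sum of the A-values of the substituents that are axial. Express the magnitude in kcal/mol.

3.70 kcal/mol

C1 and C3 have the same parity, so for the cis isomer the two substituents are e,e in one chair and a,a in the other.
Chair I (hydroxyl axial, phenyl axial): E = 3.70 kcal/mol.
Chair II (hydroxyl equatorial, phenyl equatorial): E = 0.00 kcal/mol.
ΔE = 3.70 − 0.00 = 3.70 kcal/mol; chair II is more stable.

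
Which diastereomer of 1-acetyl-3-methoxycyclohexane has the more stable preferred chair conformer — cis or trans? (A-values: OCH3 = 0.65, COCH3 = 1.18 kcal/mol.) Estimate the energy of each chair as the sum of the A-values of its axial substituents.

cis

At 1,3 positions (parity same): cis → (e,e or a,a); trans → (a,e or e,a).
Best chair for cis: E = 0.00 kcal/mol; best chair for trans: E = 0.65 kcal/mol.
The cis isomer is lower by 0.65 kcal/mol.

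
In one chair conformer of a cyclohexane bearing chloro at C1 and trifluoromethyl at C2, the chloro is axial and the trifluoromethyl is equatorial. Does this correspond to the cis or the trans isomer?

cis

C1 and C2 have opposite parity, so their axial bonds point in opposite directions.
With opposite-parity carbons, two substituents on the same face are one axial and one equatorial; opposite faces give both axial or both equatorial.
Here the groups are axial/equatorial → same face → cis.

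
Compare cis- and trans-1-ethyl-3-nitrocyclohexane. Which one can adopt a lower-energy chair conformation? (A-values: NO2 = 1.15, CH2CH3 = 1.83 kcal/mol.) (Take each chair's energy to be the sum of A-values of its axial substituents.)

At 1,3 positions (parity same): cis → (e,e or a,a); trans → (a,e or e,a).
Best chair for cis: E = 0.00 kcal/mol; best chair for trans: E = 1.15 kcal/mol.
The cis isomer is lower by 1.15 kcal/mol.

cis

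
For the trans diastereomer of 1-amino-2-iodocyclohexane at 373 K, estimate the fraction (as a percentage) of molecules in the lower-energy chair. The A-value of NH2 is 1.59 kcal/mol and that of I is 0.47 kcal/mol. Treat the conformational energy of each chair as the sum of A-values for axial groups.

C1 and C2 have opposite parity, so for the trans isomer the two substituents are e,e in one chair and a,a in the other.
Chair I (amino axial, iodo axial): E = 2.06 kcal/mol; chair II (amino equatorial, iodo equatorial): E = 0.00 kcal/mol.
ΔG = 2.06 kcal/mol between the two chairs.
K = exp(ΔG/RT) with R = 1.987×10⁻³ kcal mol⁻¹ K⁻¹ and T = 373 K gives K ≈ 16.1.
Fraction in the lower-energy chair = K/(K+1) = 94.2%.

94.2%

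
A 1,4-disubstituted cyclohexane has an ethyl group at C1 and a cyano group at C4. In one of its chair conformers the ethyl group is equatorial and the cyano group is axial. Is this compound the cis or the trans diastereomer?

cis

C1 and C4 have opposite parity, so their axial bonds point in opposite directions.
With opposite-parity carbons, two substituents on the same face are one axial and one equatorial; opposite faces give both axial or both equatorial.
Here the groups are equatorial/axial → same face → cis.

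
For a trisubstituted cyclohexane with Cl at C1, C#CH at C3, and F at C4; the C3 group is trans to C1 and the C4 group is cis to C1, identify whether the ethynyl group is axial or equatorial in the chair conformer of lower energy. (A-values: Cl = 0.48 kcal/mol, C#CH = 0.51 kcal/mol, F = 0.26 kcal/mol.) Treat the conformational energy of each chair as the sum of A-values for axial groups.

Chair I (chloro axial, ethynyl equatorial, fluoro equatorial): E = 0.48 kcal/mol.
Chair II (chloro equatorial, ethynyl axial, fluoro axial): E = 0.77 kcal/mol.
Chair I is the more stable (lower-energy) conformer, and in that chair the ethynyl group is equatorial.

equatorial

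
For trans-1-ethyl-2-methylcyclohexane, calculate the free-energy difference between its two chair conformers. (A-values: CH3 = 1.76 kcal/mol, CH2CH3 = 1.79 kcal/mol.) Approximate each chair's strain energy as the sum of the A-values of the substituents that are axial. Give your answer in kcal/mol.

3.55 kcal/mol

C1 and C2 have opposite parity, so for the trans isomer the two substituents are e,e in one chair and a,a in the other.
Chair I (methyl axial, ethyl axial): E = 3.55 kcal/mol.
Chair II (methyl equatorial, ethyl equatorial): E = 0.00 kcal/mol.
ΔE = 3.55 − 0.00 = 3.55 kcal/mol; chair II is more stable.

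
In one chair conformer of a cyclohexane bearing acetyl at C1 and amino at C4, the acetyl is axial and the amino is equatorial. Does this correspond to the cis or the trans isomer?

C1 and C4 have opposite parity, so their axial bonds point in opposite directions.
With opposite-parity carbons, two substituents on the same face are one axial and one equatorial; opposite faces give both axial or both equatorial.
Here the groups are axial/equatorial → same face → cis.

cis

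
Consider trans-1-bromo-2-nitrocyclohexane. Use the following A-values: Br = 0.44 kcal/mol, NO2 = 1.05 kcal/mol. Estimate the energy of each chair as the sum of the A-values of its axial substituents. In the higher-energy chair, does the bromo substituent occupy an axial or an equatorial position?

axial

C1 and C2 have opposite parity, so for the trans isomer the two substituents are e,e in one chair and a,a in the other.
Chair I (bromo axial, nitro axial): E = 1.49 kcal/mol.
Chair II (bromo equatorial, nitro equatorial): E = 0.00 kcal/mol.
Chair I is the less stable (higher-energy) conformer, and in that chair the bromo group is axial.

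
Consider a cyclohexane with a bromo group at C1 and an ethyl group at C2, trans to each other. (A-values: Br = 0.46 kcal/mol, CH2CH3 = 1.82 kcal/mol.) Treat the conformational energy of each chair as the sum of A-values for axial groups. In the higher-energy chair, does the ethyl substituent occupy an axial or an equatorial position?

C1 and C2 have opposite parity, so for the trans isomer the two substituents are e,e in one chair and a,a in the other.
Chair I (bromo axial, ethyl axial): E = 2.28 kcal/mol.
Chair II (bromo equatorial, ethyl equatorial): E = 0.00 kcal/mol.
Chair I is the less stable (higher-energy) conformer, and in that chair the ethyl group is axial.

axial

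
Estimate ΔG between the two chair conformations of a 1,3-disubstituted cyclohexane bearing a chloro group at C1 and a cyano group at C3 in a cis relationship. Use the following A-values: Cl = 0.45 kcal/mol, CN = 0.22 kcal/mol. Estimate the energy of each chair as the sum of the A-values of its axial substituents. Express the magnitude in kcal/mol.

0.67 kcal/mol

C1 and C3 have the same parity, so for the cis isomer the two substituents are e,e in one chair and a,a in the other.
Chair I (chloro axial, cyano axial): E = 0.67 kcal/mol.
Chair II (chloro equatorial, cyano equatorial): E = 0.00 kcal/mol.
ΔE = 0.67 − 0.00 = 0.67 kcal/mol; chair II is more stable.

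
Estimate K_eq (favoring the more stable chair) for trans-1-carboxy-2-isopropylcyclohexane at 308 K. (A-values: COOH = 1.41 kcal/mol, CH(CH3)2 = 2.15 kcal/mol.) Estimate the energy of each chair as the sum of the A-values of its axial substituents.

K ≈ 336

C1 and C2 have opposite parity, so for the trans isomer the two substituents are e,e in one chair and a,a in the other.
Chair I (carboxyl axial, isopropyl axial): E = 3.56 kcal/mol; chair II (carboxyl equatorial, isopropyl equatorial): E = 0.00 kcal/mol.
ΔG = 3.56 kcal/mol between the two chairs.
K = exp(ΔG/RT) with R = 1.987×10⁻³ kcal mol⁻¹ K⁻¹ and T = 308 K gives K ≈ 336.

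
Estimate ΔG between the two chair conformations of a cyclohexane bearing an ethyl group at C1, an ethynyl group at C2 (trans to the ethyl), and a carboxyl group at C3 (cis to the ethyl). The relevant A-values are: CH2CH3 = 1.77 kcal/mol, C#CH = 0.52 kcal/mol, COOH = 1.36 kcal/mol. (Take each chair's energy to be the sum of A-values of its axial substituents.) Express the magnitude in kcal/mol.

3.65 kcal/mol

Chair I (ethyl axial, ethynyl axial, carboxyl axial): E = 3.65 kcal/mol.
Chair II (ethyl equatorial, ethynyl equatorial, carboxyl equatorial): E = 0.00 kcal/mol.
ΔE = 3.65 − 0.00 = 3.65 kcal/mol; chair II is more stable.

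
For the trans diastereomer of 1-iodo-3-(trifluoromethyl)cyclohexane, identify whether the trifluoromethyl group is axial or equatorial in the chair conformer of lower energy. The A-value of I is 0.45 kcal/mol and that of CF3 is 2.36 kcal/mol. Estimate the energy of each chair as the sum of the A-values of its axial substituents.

C1 and C3 have the same parity, so for the trans isomer the two substituents are one axial and one equatorial in each chair.
Chair I (iodo axial, trifluoromethyl equatorial): E = 0.45 kcal/mol.
Chair II (iodo equatorial, trifluoromethyl axial): E = 2.36 kcal/mol.
Chair I is the more stable (lower-energy) conformer, and in that chair the trifluoromethyl group is equatorial.

equatorial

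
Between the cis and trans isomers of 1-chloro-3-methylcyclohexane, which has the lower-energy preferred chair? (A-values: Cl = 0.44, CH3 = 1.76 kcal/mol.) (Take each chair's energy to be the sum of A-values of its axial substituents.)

At 1,3 positions (parity same): cis → (e,e or a,a); trans → (a,e or e,a).
Best chair for cis: E = 0.00 kcal/mol; best chair for trans: E = 0.44 kcal/mol.
The cis isomer is lower by 0.44 kcal/mol.

cis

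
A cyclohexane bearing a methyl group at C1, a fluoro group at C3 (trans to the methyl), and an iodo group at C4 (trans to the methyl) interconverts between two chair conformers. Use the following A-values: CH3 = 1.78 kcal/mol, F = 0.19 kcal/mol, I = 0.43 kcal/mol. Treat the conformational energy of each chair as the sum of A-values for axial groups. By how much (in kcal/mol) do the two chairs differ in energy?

2.02 kcal/mol

Chair I (methyl axial, fluoro equatorial, iodo axial): E = 2.21 kcal/mol.
Chair II (methyl equatorial, fluoro axial, iodo equatorial): E = 0.19 kcal/mol.
ΔE = 2.21 − 0.19 = 2.02 kcal/mol; chair II is more stable.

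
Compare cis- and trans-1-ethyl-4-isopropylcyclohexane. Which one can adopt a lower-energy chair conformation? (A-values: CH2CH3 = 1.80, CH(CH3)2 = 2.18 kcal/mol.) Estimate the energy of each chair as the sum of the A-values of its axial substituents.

At 1,4 positions (parity opposite): cis → (a,e or e,a); trans → (e,e or a,a).
Best chair for cis: E = 1.80 kcal/mol; best chair for trans: E = 0.00 kcal/mol.
The trans isomer is lower by 1.80 kcal/mol.

trans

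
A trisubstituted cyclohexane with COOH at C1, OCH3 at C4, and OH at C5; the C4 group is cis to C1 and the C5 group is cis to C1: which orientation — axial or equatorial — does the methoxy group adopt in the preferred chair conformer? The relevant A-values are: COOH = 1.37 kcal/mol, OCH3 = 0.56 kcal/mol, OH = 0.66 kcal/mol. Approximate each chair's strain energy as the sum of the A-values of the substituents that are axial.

axial

Chair I (carboxyl axial, methoxy equatorial, hydroxyl axial): E = 2.03 kcal/mol.
Chair II (carboxyl equatorial, methoxy axial, hydroxyl equatorial): E = 0.56 kcal/mol.
Chair II is the more stable (lower-energy) conformer, and in that chair the methoxy group is axial.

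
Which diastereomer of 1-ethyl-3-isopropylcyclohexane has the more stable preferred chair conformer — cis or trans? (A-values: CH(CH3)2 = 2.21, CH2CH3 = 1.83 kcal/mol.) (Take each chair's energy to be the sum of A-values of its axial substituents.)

cis

At 1,3 positions (parity same): cis → (e,e or a,a); trans → (a,e or e,a).
Best chair for cis: E = 0.00 kcal/mol; best chair for trans: E = 1.83 kcal/mol.
The cis isomer is lower by 1.83 kcal/mol.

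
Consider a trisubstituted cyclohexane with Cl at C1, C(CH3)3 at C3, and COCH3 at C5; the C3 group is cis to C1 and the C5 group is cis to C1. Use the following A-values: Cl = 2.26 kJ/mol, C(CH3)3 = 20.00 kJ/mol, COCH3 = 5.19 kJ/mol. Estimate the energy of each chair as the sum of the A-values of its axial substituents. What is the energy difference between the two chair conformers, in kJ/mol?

27.45 kJ/mol

Chair I (chloro axial, tert-butyl axial, acetyl axial): E = 27.45 kJ/mol.
Chair II (chloro equatorial, tert-butyl equatorial, acetyl equatorial): E = 0.00 kJ/mol.
ΔE = 27.45 − 0.00 = 27.45 kJ/mol; chair II is more stable.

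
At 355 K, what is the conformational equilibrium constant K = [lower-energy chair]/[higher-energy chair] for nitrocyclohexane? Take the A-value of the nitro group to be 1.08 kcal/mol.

K ≈ 4.62

One chair has the nitro group axial (E = 1.08 kcal/mol) and the other has it equatorial (E = 0).
ΔG = 1.08 kcal/mol between the two chairs.
K = exp(ΔG/RT) with R = 1.987×10⁻³ kcal mol⁻¹ K⁻¹ and T = 355 K gives K ≈ 4.62.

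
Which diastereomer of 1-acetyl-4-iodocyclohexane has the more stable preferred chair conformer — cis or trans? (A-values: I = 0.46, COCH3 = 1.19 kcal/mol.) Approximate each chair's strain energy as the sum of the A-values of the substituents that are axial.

At 1,4 positions (parity opposite): cis → (a,e or e,a); trans → (e,e or a,a).
Best chair for cis: E = 0.46 kcal/mol; best chair for trans: E = 0.00 kcal/mol.
The trans isomer is lower by 0.46 kcal/mol.

trans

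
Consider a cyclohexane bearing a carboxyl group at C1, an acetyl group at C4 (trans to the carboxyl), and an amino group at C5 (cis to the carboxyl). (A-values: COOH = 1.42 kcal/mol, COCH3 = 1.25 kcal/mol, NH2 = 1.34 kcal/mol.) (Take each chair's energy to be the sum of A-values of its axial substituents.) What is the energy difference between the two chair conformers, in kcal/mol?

Chair I (carboxyl axial, acetyl axial, amino axial): E = 4.01 kcal/mol.
Chair II (carboxyl equatorial, acetyl equatorial, amino equatorial): E = 0.00 kcal/mol.
ΔE = 4.01 − 0.00 = 4.01 kcal/mol; chair II is more stable.

4.01 kcal/mol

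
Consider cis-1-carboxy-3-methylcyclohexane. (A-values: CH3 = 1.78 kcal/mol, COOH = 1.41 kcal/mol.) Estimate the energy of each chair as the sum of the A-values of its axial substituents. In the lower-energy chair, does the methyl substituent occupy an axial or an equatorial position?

equatorial

C1 and C3 have the same parity, so for the cis isomer the two substituents are e,e in one chair and a,a in the other.
Chair I (methyl axial, carboxyl axial): E = 3.19 kcal/mol.
Chair II (methyl equatorial, carboxyl equatorial): E = 0.00 kcal/mol.
Chair II is the more stable (lower-energy) conformer, and in that chair the methyl group is equatorial.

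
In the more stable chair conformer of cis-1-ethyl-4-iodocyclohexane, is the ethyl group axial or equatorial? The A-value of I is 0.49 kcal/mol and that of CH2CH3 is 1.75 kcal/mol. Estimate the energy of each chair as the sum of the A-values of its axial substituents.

equatorial

C1 and C4 have opposite parity, so for the cis isomer the two substituents are one axial and one equatorial in each chair.
Chair I (iodo axial, ethyl equatorial): E = 0.49 kcal/mol.
Chair II (iodo equatorial, ethyl axial): E = 1.75 kcal/mol.
Chair I is the more stable (lower-energy) conformer, and in that chair the ethyl group is equatorial.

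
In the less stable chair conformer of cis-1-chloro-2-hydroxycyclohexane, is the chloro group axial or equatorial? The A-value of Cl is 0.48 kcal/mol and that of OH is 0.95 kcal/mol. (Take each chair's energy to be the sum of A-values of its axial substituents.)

equatorial

C1 and C2 have opposite parity, so for the cis isomer the two substituents are one axial and one equatorial in each chair.
Chair I (chloro axial, hydroxyl equatorial): E = 0.48 kcal/mol.
Chair II (chloro equatorial, hydroxyl axial): E = 0.95 kcal/mol.
Chair II is the less stable (higher-energy) conformer, and in that chair the chloro group is equatorial.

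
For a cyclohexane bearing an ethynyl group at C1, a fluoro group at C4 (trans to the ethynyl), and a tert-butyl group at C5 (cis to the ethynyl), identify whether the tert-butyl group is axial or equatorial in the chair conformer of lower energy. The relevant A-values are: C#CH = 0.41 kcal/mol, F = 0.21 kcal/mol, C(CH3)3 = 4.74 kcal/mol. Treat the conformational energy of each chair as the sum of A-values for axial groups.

Chair I (ethynyl axial, fluoro axial, tert-butyl axial): E = 5.36 kcal/mol.
Chair II (ethynyl equatorial, fluoro equatorial, tert-butyl equatorial): E = 0.00 kcal/mol.
Chair II is the more stable (lower-energy) conformer, and in that chair the tert-butyl group is equatorial.

equatorial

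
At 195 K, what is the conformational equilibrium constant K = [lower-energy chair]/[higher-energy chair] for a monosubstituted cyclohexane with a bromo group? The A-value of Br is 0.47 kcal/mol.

One chair has the bromo group axial (E = 0.47 kcal/mol) and the other has it equatorial (E = 0).
ΔG = 0.47 kcal/mol between the two chairs.
K = exp(ΔG/RT) with R = 1.987×10⁻³ kcal mol⁻¹ K⁻¹ and T = 195 K gives K ≈ 3.36.

K ≈ 3.36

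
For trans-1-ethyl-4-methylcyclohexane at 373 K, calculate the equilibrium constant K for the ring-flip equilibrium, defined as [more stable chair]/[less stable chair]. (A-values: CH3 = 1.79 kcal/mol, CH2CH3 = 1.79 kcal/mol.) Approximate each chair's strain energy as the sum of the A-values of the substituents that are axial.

K ≈ 125

C1 and C4 have opposite parity, so for the trans isomer the two substituents are e,e in one chair and a,a in the other.
Chair I (methyl axial, ethyl axial): E = 3.58 kcal/mol; chair II (methyl equatorial, ethyl equatorial): E = 0.00 kcal/mol.
ΔG = 3.58 kcal/mol between the two chairs.
K = exp(ΔG/RT) with R = 1.987×10⁻³ kcal mol⁻¹ K⁻¹ and T = 373 K gives K ≈ 125.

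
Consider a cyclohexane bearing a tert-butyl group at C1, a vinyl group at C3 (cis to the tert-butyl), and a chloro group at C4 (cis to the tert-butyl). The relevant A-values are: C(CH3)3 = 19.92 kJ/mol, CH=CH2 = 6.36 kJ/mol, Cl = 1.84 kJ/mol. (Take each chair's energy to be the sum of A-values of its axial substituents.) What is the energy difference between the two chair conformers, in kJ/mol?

Chair I (tert-butyl axial, vinyl axial, chloro equatorial): E = 26.28 kJ/mol.
Chair II (tert-butyl equatorial, vinyl equatorial, chloro axial): E = 1.84 kJ/mol.
ΔE = 26.28 − 1.84 = 24.44 kJ/mol; chair II is more stable.

24.44 kJ/mol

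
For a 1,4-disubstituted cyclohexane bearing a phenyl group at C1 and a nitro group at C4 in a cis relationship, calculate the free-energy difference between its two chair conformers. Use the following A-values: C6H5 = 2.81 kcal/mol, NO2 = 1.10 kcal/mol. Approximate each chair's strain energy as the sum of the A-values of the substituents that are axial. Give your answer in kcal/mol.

C1 and C4 have opposite parity, so for the cis isomer the two substituents are one axial and one equatorial in each chair.
Chair I (phenyl axial, nitro equatorial): E = 2.81 kcal/mol.
Chair II (phenyl equatorial, nitro axial): E = 1.10 kcal/mol.
ΔE = 2.81 − 1.10 = 1.71 kcal/mol; chair II is more stable.

1.71 kcal/mol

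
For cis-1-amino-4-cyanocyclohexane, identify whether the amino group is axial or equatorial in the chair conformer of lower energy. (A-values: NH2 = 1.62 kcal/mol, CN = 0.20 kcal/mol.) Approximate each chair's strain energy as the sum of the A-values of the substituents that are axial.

equatorial

C1 and C4 have opposite parity, so for the cis isomer the two substituents are one axial and one equatorial in each chair.
Chair I (amino axial, cyano equatorial): E = 1.62 kcal/mol.
Chair II (amino equatorial, cyano axial): E = 0.20 kcal/mol.
Chair II is the more stable (lower-energy) conformer, and in that chair the amino group is equatorial.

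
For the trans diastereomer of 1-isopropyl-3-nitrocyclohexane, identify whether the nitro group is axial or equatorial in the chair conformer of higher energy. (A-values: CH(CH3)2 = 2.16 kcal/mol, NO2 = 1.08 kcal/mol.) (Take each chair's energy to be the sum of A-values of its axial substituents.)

equatorial

C1 and C3 have the same parity, so for the trans isomer the two substituents are one axial and one equatorial in each chair.
Chair I (isopropyl axial, nitro equatorial): E = 2.16 kcal/mol.
Chair II (isopropyl equatorial, nitro axial): E = 1.08 kcal/mol.
Chair I is the less stable (higher-energy) conformer, and in that chair the nitro group is equatorial.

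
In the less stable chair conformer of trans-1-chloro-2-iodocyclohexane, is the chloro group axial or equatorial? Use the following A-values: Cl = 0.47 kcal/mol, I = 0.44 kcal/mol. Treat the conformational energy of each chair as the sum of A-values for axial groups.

C1 and C2 have opposite parity, so for the trans isomer the two substituents are e,e in one chair and a,a in the other.
Chair I (chloro axial, iodo axial): E = 0.91 kcal/mol.
Chair II (chloro equatorial, iodo equatorial): E = 0.00 kcal/mol.
Chair I is the less stable (higher-energy) conformer, and in that chair the chloro group is axial.

axial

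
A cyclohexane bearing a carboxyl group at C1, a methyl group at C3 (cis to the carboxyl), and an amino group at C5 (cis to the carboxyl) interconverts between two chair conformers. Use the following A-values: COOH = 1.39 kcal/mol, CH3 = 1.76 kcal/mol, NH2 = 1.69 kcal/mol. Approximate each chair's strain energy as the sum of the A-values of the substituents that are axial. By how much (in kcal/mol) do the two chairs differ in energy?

4.84 kcal/mol

Chair I (carboxyl axial, methyl axial, amino axial): E = 4.84 kcal/mol.
Chair II (carboxyl equatorial, methyl equatorial, amino equatorial): E = 0.00 kcal/mol.
ΔE = 4.84 − 0.00 = 4.84 kcal/mol; chair II is more stable.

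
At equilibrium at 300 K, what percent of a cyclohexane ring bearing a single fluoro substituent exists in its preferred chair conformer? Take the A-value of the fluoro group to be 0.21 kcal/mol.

58.7%

One chair has the fluoro group axial (E = 0.21 kcal/mol) and the other has it equatorial (E = 0).
ΔG = 0.21 kcal/mol between the two chairs.
K = exp(ΔG/RT) with R = 1.987×10⁻³ kcal mol⁻¹ K⁻¹ and T = 300 K gives K ≈ 1.42.
Fraction in the lower-energy chair = K/(K+1) = 58.7%.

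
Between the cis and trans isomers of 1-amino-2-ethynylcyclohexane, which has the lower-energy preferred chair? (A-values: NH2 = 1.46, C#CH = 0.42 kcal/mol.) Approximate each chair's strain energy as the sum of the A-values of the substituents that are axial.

At 1,2 positions (parity opposite): cis → (a,e or e,a); trans → (e,e or a,a).
Best chair for cis: E = 0.42 kcal/mol; best chair for trans: E = 0.00 kcal/mol.
The trans isomer is lower by 0.42 kcal/mol.

trans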